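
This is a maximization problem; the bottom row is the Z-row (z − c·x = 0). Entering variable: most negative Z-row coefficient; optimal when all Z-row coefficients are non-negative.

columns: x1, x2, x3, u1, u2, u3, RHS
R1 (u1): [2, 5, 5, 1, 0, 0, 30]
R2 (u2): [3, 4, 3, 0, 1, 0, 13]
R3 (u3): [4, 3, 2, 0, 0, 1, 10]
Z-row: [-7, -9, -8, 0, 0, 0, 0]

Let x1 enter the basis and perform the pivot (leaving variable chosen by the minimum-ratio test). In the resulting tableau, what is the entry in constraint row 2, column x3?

Ratio test on column x1 — row 1: 30/2 = 15; row 2: 13/3 = 13/3; row 3: 10/4 = 5/2. Minimum is 5/2 at row 3 (u3 leaves); pivot element 4.
Divide row 3 by 4; eliminate column x1 from the other rows.
Row 2 update in column x3: 3 − 3·(1/2) = 3/2.

3/2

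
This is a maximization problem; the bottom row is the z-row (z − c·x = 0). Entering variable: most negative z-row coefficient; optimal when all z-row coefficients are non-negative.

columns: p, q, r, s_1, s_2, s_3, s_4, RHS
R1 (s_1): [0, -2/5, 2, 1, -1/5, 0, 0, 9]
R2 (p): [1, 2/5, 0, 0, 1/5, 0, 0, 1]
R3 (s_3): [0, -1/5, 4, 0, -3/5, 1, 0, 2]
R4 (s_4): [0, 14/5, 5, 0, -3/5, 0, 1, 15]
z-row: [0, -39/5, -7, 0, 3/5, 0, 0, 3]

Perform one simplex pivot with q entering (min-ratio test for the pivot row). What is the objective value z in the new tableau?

Ratio test on column q — row 1: entry -2/5 ≤ 0; row 2: 1/(2/5) = 5/2; row 3: entry -1/5 ≤ 0; row 4: 15/(14/5) = 75/14. Minimum is 5/2 at row 2 (p leaves); pivot element 2/5.
Pivot on row 2; the z-row RHS becomes 3 − (-39/5)·(5/2) = 45/2.

45/2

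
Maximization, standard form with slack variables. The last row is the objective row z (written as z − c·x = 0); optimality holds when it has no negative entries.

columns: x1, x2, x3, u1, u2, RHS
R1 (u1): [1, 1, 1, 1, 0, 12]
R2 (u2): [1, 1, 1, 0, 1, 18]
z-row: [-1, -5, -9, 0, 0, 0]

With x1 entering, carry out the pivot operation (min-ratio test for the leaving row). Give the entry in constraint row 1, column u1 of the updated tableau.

Ratio test on column x1 — row 1: 12/1 = 12; row 2: 18/1 = 18. Minimum is 12 at row 1 (u1 leaves); pivot element 1.
Divide row 1 by 1; eliminate column x1 from the other rows.
In the new row 1, the u1 entry is the old entry divided by the pivot: 1/1 = 1.

1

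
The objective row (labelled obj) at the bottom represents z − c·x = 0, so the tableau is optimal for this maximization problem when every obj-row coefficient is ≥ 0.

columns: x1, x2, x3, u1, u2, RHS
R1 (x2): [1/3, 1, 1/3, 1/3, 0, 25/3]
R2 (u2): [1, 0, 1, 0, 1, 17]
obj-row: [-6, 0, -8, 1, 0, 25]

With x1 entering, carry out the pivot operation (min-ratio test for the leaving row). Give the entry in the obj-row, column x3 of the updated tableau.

-2

Ratio test on column x1 — row 1: (25/3)/(1/3) = 25; row 2: 17/1 = 17. Minimum is 17 at row 2 (u2 leaves); pivot element 1.
Divide row 2 by 1; eliminate column x1 from the other rows.
obj-row update in column x3: -8 − (-6)·1 = -2.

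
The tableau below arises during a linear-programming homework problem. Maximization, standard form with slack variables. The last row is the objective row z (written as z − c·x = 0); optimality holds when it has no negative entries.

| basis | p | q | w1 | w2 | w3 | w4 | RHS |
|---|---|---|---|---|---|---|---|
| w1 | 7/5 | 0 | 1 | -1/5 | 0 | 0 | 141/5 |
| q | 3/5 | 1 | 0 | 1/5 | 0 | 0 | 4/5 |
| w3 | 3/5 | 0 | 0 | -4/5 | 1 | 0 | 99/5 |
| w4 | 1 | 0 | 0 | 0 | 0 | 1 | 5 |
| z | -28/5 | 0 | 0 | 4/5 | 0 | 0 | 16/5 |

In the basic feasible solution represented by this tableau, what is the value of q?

q is basic (row 2); its value is the RHS of that row, 4/5.

4/5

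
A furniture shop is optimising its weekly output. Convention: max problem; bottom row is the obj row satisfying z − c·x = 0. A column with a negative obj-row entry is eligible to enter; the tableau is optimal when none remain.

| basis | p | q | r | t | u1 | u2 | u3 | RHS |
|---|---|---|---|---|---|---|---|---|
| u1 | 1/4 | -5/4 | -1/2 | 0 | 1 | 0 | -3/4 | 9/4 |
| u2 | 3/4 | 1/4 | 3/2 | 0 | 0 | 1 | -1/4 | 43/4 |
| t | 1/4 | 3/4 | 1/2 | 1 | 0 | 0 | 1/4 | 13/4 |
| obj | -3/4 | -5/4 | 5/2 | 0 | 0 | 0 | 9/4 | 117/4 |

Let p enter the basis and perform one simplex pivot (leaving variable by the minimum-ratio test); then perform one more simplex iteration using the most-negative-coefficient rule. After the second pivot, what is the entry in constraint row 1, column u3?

-1/2

Ratio test on column p — row 1: (9/4)/(1/4) = 9; row 2: (43/4)/(3/4) = 43/3; row 3: (13/4)/(1/4) = 13. Minimum is 9 at row 1 (u1 leaves); pivot element 1/4.
Divide row 1 by 1/4; eliminate column p from the other rows.
Second iteration: most negative obj-row entry is -5 in column q, so q enters.
Ratio test on column q — row 1: entry -5 ≤ 0; row 2: 4/4 = 1; row 3: 1/2 = 1/2. Minimum is 1/2 at row 3 (t leaves); pivot element 2.
Divide row 3 by 2; eliminate column q from the other rows.
After both pivots, the entry at constraint row 1, column u3 is -1/2.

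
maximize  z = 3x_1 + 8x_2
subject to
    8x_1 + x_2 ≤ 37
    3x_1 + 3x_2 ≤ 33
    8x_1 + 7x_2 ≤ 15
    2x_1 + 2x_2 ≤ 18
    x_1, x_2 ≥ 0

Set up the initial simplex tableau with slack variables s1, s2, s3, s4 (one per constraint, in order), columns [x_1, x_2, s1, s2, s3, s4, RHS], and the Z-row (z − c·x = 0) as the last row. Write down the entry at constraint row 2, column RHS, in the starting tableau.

The RHS of constraint 2 is b_2 = 33.

33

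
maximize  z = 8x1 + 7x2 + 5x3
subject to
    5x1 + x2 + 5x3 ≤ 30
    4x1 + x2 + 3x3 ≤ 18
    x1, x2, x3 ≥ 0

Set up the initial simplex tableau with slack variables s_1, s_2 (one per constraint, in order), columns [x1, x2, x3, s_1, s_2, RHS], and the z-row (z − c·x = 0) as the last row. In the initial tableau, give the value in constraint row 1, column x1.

5

Constraint 1 has coefficient 5 on x1.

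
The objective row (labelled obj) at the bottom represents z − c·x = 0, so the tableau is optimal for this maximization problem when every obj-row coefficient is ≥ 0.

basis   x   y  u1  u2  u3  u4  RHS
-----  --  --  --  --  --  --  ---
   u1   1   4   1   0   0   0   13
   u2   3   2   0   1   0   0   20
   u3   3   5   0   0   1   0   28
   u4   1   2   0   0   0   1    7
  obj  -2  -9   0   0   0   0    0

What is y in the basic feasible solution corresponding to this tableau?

0

y is not in the basis, so in the current basic feasible solution y = 0.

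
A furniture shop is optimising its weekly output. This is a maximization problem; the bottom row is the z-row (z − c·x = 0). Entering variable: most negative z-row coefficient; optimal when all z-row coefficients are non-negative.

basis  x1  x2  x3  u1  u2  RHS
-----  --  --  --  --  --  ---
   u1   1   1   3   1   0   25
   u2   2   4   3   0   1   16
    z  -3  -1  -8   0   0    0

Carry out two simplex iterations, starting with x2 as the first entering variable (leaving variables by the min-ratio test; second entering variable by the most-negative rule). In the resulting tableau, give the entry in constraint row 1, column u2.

-1

Ratio test on column x2 — row 1: 25/1 = 25; row 2: 16/4 = 4. Minimum is 4 at row 2 (u2 leaves); pivot element 4.
Divide row 2 by 4; eliminate column x2 from the other rows.
Second iteration: most negative z-row entry is -29/4 in column x3, so x3 enters.
Ratio test on column x3 — row 1: 21/(9/4) = 28/3; row 2: 4/(3/4) = 16/3. Minimum is 16/3 at row 2 (x2 leaves); pivot element 3/4.
Divide row 2 by 3/4; eliminate column x3 from the other rows.
After both pivots, the entry at constraint row 1, column u2 is -1.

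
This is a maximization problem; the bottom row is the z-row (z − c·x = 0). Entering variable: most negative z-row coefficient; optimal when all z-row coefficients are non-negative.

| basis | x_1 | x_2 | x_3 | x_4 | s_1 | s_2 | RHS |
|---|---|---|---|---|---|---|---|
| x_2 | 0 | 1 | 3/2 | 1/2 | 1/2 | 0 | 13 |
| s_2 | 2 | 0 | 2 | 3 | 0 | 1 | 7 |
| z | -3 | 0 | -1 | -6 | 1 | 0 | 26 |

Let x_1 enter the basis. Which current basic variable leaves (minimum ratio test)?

Column x_1 entries and ratios — x_2: 0 ≤ 0, skip; s_2: 7/2 = 7/2.
Smallest ratio is 7/2 in the row of s_2, so s_2 leaves.

s_2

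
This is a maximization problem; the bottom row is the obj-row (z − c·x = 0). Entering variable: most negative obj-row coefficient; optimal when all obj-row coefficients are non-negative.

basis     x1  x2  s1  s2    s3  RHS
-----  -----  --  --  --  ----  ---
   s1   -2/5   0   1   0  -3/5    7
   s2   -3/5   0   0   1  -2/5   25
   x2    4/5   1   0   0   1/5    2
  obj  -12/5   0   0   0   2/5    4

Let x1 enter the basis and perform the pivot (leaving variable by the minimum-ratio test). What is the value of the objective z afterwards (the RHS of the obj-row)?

Ratio test on column x1 — row 1: entry -2/5 ≤ 0; row 2: entry -3/5 ≤ 0; row 3: 2/(4/5) = 5/2. Minimum is 5/2 at row 3 (x2 leaves); pivot element 4/5.
Pivot on row 3; the obj-row RHS becomes 4 − (-12/5)·(5/2) = 10.

10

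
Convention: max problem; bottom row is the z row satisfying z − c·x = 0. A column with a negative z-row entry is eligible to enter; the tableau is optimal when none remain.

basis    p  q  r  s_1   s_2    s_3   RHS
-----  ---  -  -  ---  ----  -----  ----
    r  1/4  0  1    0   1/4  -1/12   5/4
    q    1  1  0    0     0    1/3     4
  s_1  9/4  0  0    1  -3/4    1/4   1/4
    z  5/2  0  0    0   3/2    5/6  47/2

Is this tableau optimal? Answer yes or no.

Every z-row coefficient is ≥ 0, so the tableau is optimal.

yes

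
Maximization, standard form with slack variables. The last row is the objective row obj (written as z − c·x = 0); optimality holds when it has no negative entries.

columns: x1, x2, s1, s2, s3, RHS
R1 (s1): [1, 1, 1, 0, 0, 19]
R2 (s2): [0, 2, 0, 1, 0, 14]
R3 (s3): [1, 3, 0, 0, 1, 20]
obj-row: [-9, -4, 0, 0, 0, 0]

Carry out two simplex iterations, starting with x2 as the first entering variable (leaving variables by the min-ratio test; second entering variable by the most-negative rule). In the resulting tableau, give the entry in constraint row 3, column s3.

Ratio test on column x2 — row 1: 19/1 = 19; row 2: 14/2 = 7; row 3: 20/3 = 20/3. Minimum is 20/3 at row 3 (s3 leaves); pivot element 3.
Divide row 3 by 3; eliminate column x2 from the other rows.
Second iteration: most negative obj-row entry is -23/3 in column x1, so x1 enters.
Ratio test on column x1 — row 1: (37/3)/(2/3) = 37/2; row 2: entry -2/3 ≤ 0; row 3: (20/3)/(1/3) = 20. Minimum is 37/2 at row 1 (s1 leaves); pivot element 2/3.
Divide row 1 by 2/3; eliminate column x1 from the other rows.
After both pivots, the entry at constraint row 3, column s3 is 1/2.

1/2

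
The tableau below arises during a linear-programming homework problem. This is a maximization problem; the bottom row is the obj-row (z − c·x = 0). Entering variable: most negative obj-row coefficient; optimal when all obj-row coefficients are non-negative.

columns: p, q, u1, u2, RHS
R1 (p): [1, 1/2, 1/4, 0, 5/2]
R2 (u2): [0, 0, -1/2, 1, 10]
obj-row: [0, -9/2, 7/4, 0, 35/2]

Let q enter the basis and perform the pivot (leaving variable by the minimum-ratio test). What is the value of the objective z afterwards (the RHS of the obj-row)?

Ratio test on column q — row 1: (5/2)/(1/2) = 5; row 2: entry 0 ≤ 0. Minimum is 5 at row 1 (p leaves); pivot element 1/2.
Pivot on row 1; the obj-row RHS becomes 35/2 − (-9/2)·5 = 40.

40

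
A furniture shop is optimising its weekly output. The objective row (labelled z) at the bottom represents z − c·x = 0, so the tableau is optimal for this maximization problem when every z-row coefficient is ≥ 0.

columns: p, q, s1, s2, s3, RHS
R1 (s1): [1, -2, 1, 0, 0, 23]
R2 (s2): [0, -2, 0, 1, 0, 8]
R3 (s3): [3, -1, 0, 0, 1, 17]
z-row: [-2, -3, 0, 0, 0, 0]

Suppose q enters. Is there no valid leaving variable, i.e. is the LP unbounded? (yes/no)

Every constraint-row entry in column q is ≤ 0, so increasing q is unbounded.

yes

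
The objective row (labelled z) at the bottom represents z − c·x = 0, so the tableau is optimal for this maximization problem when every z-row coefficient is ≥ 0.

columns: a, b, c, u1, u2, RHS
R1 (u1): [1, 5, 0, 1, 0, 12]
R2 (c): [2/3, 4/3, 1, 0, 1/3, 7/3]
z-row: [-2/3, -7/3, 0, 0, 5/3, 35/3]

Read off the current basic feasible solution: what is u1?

12

u1 is basic (row 1); its value is the RHS of that row, 12.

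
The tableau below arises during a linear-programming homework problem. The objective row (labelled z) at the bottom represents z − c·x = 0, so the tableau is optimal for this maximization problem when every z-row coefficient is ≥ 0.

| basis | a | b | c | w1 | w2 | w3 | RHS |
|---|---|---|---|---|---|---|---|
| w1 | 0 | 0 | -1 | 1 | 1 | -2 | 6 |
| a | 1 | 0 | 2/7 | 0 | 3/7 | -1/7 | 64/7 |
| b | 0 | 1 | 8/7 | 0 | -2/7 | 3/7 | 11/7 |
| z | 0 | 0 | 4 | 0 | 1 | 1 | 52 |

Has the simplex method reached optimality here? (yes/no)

yes

Every z-row coefficient is ≥ 0, so the tableau is optimal.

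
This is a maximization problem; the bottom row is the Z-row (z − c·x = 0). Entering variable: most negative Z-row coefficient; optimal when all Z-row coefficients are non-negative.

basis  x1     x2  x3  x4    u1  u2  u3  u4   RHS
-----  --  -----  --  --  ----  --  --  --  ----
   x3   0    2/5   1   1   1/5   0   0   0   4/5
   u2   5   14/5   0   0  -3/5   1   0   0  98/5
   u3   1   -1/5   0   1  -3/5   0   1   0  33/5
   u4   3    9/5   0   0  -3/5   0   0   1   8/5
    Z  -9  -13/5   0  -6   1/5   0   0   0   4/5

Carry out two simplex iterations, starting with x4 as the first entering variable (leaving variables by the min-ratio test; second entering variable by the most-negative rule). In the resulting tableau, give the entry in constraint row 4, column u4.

1/3

Ratio test on column x4 — row 1: (4/5)/1 = 4/5; row 2: entry 0 ≤ 0; row 3: (33/5)/1 = 33/5; row 4: entry 0 ≤ 0. Minimum is 4/5 at row 1 (x3 leaves); pivot element 1.
Divide row 1 by 1; eliminate column x4 from the other rows.
Second iteration: most negative Z-row entry is -9 in column x1, so x1 enters.
Ratio test on column x1 — row 1: entry 0 ≤ 0; row 2: (98/5)/5 = 98/25; row 3: (29/5)/1 = 29/5; row 4: (8/5)/3 = 8/15. Minimum is 8/15 at row 4 (u4 leaves); pivot element 3.
Divide row 4 by 3; eliminate column x1 from the other rows.
After both pivots, the entry at constraint row 4, column u4 is 1/3.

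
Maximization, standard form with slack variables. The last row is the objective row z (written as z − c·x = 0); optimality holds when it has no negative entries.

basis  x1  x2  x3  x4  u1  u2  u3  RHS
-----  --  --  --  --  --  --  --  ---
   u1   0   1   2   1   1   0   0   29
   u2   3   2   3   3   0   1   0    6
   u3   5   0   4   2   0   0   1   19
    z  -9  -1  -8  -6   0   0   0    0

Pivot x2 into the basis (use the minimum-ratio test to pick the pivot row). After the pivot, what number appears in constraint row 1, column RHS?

Ratio test on column x2 — row 1: 29/1 = 29; row 2: 6/2 = 3; row 3: entry 0 ≤ 0. Minimum is 3 at row 2 (u2 leaves); pivot element 2.
Divide row 2 by 2; eliminate column x2 from the other rows.
Row 1 update in column RHS: 29 − 1·3 = 26.

26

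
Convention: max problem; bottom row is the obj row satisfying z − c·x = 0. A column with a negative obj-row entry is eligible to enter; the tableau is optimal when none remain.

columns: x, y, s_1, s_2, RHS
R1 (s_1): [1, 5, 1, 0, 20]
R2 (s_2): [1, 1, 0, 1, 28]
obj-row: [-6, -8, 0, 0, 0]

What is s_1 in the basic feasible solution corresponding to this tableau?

s_1 is basic (row 1); its value is the RHS of that row, 20.

20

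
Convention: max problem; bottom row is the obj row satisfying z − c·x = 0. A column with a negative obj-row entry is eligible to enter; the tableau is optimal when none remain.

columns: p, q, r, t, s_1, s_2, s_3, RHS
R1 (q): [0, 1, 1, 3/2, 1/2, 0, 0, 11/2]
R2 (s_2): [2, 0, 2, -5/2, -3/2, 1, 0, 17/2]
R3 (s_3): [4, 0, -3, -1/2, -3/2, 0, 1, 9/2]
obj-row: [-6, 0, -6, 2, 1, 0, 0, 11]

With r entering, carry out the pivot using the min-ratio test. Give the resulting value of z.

Ratio test on column r — row 1: (11/2)/1 = 11/2; row 2: (17/2)/2 = 17/4; row 3: entry -3 ≤ 0. Minimum is 17/4 at row 2 (s_2 leaves); pivot element 2.
Pivot on row 2; the obj-row RHS becomes 11 − (-6)·(17/4) = 73/2.

73/2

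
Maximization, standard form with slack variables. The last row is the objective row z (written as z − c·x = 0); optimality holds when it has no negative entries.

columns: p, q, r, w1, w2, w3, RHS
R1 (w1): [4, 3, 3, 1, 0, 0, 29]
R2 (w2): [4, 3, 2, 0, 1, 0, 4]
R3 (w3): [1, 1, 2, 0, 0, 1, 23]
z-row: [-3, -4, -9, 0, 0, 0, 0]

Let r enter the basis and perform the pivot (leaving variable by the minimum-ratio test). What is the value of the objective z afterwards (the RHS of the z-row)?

Ratio test on column r — row 1: 29/3 = 29/3; row 2: 4/2 = 2; row 3: 23/2 = 23/2. Minimum is 2 at row 2 (w2 leaves); pivot element 2.
Pivot on row 2; the z-row RHS becomes 0 − (-9)·2 = 18.

18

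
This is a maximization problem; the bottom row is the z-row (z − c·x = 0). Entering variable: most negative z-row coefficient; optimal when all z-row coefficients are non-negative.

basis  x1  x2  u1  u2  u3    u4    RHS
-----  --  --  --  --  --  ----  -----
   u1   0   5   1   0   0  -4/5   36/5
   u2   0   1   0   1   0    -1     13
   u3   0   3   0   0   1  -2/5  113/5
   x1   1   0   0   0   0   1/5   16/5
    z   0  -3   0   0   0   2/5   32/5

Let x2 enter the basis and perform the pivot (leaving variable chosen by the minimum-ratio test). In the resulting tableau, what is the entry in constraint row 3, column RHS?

Ratio test on column x2 — row 1: (36/5)/5 = 36/25; row 2: 13/1 = 13; row 3: (113/5)/3 = 113/15; row 4: entry 0 ≤ 0. Minimum is 36/25 at row 1 (u1 leaves); pivot element 5.
Divide row 1 by 5; eliminate column x2 from the other rows.
Row 3 update in column RHS: 113/5 − 3·(36/25) = 457/25.

457/25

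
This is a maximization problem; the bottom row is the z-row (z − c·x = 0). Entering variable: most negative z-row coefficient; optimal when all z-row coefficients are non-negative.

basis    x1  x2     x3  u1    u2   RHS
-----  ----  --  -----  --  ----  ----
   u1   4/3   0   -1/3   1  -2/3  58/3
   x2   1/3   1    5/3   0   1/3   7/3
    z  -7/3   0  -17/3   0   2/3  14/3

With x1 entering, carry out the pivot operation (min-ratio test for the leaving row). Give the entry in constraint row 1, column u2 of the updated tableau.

-2

Ratio test on column x1 — row 1: (58/3)/(4/3) = 29/2; row 2: (7/3)/(1/3) = 7. Minimum is 7 at row 2 (x2 leaves); pivot element 1/3.
Divide row 2 by 1/3; eliminate column x1 from the other rows.
Row 1 update in column u2: -2/3 − (4/3)·1 = -2.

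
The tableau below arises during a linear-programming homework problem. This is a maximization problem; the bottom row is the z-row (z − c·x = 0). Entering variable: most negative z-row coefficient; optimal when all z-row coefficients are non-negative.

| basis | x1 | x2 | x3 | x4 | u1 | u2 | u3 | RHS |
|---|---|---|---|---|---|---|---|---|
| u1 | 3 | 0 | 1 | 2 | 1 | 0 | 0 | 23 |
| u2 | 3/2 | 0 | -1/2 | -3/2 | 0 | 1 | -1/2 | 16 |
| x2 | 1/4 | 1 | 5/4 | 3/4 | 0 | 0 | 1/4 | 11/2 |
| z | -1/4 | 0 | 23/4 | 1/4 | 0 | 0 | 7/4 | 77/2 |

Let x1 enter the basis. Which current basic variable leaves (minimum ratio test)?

u1

Column x1 entries and ratios — u1: 23/3 = 23/3; u2: 16/(3/2) = 32/3; x2: (11/2)/(1/4) = 22.
Smallest ratio is 23/3 in the row of u1, so u1 leaves.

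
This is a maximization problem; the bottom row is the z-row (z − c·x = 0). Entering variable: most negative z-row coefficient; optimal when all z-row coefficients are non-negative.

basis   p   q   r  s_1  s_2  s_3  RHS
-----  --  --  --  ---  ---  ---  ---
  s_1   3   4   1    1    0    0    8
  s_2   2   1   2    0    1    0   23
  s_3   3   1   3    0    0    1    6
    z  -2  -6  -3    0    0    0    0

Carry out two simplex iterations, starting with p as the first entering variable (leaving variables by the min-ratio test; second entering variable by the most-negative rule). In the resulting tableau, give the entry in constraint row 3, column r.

11/9

Ratio test on column p — row 1: 8/3 = 8/3; row 2: 23/2 = 23/2; row 3: 6/3 = 2. Minimum is 2 at row 3 (s_3 leaves); pivot element 3.
Divide row 3 by 3; eliminate column p from the other rows.
Second iteration: most negative z-row entry is -16/3 in column q, so q enters.
Ratio test on column q — row 1: 2/3 = 2/3; row 2: 19/(1/3) = 57; row 3: 2/(1/3) = 6. Minimum is 2/3 at row 1 (s_1 leaves); pivot element 3.
Divide row 1 by 3; eliminate column q from the other rows.
After both pivots, the entry at constraint row 3, column r is 11/9.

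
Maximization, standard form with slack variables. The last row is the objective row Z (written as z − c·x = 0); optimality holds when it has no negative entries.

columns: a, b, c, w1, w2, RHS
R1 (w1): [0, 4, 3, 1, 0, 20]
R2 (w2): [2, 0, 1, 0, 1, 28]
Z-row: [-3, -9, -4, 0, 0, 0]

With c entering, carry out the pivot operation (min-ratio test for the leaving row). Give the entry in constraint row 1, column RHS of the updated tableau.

20/3

Ratio test on column c — row 1: 20/3 = 20/3; row 2: 28/1 = 28. Minimum is 20/3 at row 1 (w1 leaves); pivot element 3.
Divide row 1 by 3; eliminate column c from the other rows.
In the new row 1, the RHS entry is the old entry divided by the pivot: 20/3 = 20/3.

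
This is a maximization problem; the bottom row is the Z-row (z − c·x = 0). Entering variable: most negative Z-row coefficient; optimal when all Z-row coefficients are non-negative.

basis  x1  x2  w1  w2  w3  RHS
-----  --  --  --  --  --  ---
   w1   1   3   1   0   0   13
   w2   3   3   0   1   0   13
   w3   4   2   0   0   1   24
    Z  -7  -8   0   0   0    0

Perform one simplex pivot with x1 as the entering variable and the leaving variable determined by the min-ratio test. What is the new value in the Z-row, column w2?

7/3

Ratio test on column x1 — row 1: 13/1 = 13; row 2: 13/3 = 13/3; row 3: 24/4 = 6. Minimum is 13/3 at row 2 (w2 leaves); pivot element 3.
Divide row 2 by 3; eliminate column x1 from the other rows.
Z-row update in column w2: 0 − (-7)·(1/3) = 7/3.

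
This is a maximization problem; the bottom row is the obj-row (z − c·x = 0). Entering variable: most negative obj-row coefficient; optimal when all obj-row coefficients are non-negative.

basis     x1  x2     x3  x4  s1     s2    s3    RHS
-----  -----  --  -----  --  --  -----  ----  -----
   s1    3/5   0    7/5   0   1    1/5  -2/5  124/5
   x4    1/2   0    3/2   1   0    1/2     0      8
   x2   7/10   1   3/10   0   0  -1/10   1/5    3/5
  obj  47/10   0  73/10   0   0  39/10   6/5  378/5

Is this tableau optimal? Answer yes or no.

yes

Every obj-row coefficient is ≥ 0, so the tableau is optimal.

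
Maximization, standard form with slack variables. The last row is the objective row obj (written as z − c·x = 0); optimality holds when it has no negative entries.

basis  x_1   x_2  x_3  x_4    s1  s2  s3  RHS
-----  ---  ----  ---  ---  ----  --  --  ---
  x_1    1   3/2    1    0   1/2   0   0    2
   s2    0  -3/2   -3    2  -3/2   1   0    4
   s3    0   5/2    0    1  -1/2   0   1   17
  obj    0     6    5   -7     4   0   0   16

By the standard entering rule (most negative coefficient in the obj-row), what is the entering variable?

x_4

Negative obj-row entries: x_4: -7.
The most negative is -7 in column x_4, so x_4 enters.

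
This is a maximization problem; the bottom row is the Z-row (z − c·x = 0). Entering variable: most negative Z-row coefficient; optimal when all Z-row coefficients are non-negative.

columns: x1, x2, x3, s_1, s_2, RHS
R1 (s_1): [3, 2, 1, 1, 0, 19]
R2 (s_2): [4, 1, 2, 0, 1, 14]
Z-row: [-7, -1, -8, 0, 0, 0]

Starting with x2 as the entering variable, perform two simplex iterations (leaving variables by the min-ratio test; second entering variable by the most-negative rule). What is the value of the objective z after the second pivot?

32

Ratio test on column x2 — row 1: 19/2 = 19/2; row 2: 14/1 = 14. Minimum is 19/2 at row 1 (s_1 leaves); pivot element 2.
Pivot on row 1; the Z-row RHS becomes 0 − (-1)·(19/2) = 19/2.
Next entering variable (most negative Z-row entry -15/2): x3.
Ratio test on column x3 — row 1: (19/2)/(1/2) = 19; row 2: (9/2)/(3/2) = 3. Minimum is 3 at row 2 (s_2 leaves); pivot element 3/2.
After the second pivot the Z-row RHS is 19/2 − (-15/2)·3 = 32.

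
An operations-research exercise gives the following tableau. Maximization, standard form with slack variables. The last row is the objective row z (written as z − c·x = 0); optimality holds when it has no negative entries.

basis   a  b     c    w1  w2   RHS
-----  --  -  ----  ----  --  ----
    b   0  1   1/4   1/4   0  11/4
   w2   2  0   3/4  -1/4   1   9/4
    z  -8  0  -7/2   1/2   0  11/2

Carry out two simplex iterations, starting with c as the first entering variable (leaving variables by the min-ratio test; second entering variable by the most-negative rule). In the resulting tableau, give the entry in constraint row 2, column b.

1

Ratio test on column c — row 1: (11/4)/(1/4) = 11; row 2: (9/4)/(3/4) = 3. Minimum is 3 at row 2 (w2 leaves); pivot element 3/4.
Divide row 2 by 3/4; eliminate column c from the other rows.
Second iteration: most negative z-row entry is -2/3 in column w1, so w1 enters.
Ratio test on column w1 — row 1: 2/(1/3) = 6; row 2: entry -1/3 ≤ 0. Minimum is 6 at row 1 (b leaves); pivot element 1/3.
Divide row 1 by 1/3; eliminate column w1 from the other rows.
After both pivots, the entry at constraint row 2, column b is 1.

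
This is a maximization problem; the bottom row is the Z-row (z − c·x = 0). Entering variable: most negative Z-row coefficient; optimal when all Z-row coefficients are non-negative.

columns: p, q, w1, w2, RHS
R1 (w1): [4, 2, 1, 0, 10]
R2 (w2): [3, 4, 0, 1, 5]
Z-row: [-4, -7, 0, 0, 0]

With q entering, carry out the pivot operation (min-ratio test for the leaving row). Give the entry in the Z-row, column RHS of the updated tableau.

35/4

Ratio test on column q — row 1: 10/2 = 5; row 2: 5/4 = 5/4. Minimum is 5/4 at row 2 (w2 leaves); pivot element 4.
Divide row 2 by 4; eliminate column q from the other rows.
Z-row update in column RHS: 0 − (-7)·(5/4) = 35/4.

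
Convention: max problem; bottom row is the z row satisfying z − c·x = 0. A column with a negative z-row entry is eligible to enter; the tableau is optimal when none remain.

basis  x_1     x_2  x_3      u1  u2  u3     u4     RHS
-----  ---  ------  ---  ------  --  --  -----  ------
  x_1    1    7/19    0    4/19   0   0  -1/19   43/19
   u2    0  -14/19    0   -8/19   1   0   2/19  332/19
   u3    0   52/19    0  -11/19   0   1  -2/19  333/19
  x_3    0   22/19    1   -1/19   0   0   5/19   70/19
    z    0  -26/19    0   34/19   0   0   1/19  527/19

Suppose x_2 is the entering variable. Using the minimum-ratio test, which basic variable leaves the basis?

Column x_2 entries and ratios — x_1: (43/19)/(7/19) = 43/7; u2: -14/19 ≤ 0, skip; u3: (333/19)/(52/19) = 333/52; x_3: (70/19)/(22/19) = 35/11.
Smallest ratio is 35/11 in the row of x_3, so x_3 leaves.

x_3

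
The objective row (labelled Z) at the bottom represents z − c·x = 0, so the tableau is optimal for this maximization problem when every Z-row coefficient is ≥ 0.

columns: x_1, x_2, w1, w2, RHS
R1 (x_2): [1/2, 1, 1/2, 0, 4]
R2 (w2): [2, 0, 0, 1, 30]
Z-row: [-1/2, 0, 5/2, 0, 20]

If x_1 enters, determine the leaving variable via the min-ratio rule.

x_2

Column x_1 entries and ratios — x_2: 4/(1/2) = 8; w2: 30/2 = 15.
Smallest ratio is 8 in the row of x_2, so x_2 leaves.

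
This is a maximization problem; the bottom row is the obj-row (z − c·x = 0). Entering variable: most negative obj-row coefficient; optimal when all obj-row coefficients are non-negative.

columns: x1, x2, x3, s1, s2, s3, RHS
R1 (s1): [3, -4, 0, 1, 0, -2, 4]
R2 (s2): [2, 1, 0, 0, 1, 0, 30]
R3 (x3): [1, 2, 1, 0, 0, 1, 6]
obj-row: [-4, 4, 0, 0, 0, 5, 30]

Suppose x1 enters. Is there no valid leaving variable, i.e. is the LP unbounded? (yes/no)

Column x1 has positive entries in row(s) 1, 2, 3, so the ratio test bounds it — not unbounded.

no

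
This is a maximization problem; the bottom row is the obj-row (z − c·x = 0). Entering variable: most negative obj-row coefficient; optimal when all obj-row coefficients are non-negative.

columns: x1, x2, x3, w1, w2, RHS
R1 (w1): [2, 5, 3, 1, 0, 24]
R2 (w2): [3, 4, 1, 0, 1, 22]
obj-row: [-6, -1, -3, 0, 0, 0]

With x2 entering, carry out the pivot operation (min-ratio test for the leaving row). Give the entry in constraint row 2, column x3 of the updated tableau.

-7/5

Ratio test on column x2 — row 1: 24/5 = 24/5; row 2: 22/4 = 11/2. Minimum is 24/5 at row 1 (w1 leaves); pivot element 5.
Divide row 1 by 5; eliminate column x2 from the other rows.
Row 2 update in column x3: 1 − 4·(3/5) = -7/5.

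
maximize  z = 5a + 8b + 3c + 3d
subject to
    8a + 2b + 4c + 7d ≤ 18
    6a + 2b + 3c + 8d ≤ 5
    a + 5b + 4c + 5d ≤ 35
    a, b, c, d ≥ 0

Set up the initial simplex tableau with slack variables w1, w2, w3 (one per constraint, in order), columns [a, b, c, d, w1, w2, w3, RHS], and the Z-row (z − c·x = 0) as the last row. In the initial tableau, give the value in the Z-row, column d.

The Z-row carries the negated objective coefficients: the d entry is -3.

-3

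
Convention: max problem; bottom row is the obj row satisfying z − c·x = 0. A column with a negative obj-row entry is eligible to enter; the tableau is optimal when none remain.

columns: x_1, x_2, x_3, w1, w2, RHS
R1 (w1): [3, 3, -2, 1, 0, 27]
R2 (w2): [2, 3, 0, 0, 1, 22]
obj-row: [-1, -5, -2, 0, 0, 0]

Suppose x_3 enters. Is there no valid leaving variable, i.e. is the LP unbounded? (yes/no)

yes

Every constraint-row entry in column x_3 is ≤ 0, so increasing x_3 is unbounded.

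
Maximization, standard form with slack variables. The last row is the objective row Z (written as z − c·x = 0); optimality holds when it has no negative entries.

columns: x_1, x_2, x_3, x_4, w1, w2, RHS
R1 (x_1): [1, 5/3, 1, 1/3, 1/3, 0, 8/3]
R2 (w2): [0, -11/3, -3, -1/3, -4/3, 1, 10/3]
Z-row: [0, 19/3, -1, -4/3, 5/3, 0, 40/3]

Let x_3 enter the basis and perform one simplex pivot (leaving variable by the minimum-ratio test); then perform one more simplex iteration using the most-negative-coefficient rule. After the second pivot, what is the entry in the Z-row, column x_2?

13

Ratio test on column x_3 — row 1: (8/3)/1 = 8/3; row 2: entry -3 ≤ 0. Minimum is 8/3 at row 1 (x_1 leaves); pivot element 1.
Divide row 1 by 1; eliminate column x_3 from the other rows.
Second iteration: most negative Z-row entry is -1 in column x_4, so x_4 enters.
Ratio test on column x_4 — row 1: (8/3)/(1/3) = 8; row 2: (34/3)/(2/3) = 17. Minimum is 8 at row 1 (x_3 leaves); pivot element 1/3.
Divide row 1 by 1/3; eliminate column x_4 from the other rows.
After both pivots, the entry at the Z-row, column x_2 is 13.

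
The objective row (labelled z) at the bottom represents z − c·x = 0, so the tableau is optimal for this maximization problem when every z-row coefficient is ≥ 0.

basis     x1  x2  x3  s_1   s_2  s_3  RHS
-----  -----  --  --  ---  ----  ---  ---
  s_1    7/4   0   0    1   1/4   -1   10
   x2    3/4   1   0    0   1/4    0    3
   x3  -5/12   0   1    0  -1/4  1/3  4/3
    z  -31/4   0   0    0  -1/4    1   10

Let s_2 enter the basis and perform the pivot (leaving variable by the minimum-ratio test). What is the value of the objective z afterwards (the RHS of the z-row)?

Ratio test on column s_2 — row 1: 10/(1/4) = 40; row 2: 3/(1/4) = 12; row 3: entry -1/4 ≤ 0. Minimum is 12 at row 2 (x2 leaves); pivot element 1/4.
Pivot on row 2; the z-row RHS becomes 10 − (-1/4)·12 = 13.

13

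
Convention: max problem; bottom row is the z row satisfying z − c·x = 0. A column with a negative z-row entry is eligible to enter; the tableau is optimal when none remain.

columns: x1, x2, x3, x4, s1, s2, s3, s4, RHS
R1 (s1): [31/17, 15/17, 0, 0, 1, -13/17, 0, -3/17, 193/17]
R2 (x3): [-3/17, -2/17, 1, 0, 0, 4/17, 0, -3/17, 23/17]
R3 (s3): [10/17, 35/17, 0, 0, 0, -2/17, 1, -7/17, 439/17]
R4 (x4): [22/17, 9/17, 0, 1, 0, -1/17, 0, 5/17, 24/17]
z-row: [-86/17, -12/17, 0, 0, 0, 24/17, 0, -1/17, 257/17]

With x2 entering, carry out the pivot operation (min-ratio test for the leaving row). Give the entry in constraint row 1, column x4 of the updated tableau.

-5/3

Ratio test on column x2 — row 1: (193/17)/(15/17) = 193/15; row 2: entry -2/17 ≤ 0; row 3: (439/17)/(35/17) = 439/35; row 4: (24/17)/(9/17) = 8/3. Minimum is 8/3 at row 4 (x4 leaves); pivot element 9/17.
Divide row 4 by 9/17; eliminate column x2 from the other rows.
Row 1 update in column x4: 0 − (15/17)·(17/9) = -5/3.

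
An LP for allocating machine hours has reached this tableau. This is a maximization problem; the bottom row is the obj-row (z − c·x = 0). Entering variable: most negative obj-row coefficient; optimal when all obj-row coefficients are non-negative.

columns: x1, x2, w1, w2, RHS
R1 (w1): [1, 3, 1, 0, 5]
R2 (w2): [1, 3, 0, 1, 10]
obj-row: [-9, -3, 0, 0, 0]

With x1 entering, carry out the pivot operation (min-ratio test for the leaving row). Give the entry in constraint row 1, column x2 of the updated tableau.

3

Ratio test on column x1 — row 1: 5/1 = 5; row 2: 10/1 = 10. Minimum is 5 at row 1 (w1 leaves); pivot element 1.
Divide row 1 by 1; eliminate column x1 from the other rows.
In the new row 1, the x2 entry is the old entry divided by the pivot: 3/1 = 3.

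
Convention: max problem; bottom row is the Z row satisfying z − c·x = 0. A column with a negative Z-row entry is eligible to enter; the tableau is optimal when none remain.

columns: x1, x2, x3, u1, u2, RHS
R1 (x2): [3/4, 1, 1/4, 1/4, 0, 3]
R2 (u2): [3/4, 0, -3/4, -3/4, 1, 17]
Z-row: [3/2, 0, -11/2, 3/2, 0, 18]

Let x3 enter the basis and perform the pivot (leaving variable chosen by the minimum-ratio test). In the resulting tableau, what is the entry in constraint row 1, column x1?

Ratio test on column x3 — row 1: 3/(1/4) = 12; row 2: entry -3/4 ≤ 0. Minimum is 12 at row 1 (x2 leaves); pivot element 1/4.
Divide row 1 by 1/4; eliminate column x3 from the other rows.
In the new row 1, the x1 entry is the old entry divided by the pivot: (3/4)/(1/4) = 3.

3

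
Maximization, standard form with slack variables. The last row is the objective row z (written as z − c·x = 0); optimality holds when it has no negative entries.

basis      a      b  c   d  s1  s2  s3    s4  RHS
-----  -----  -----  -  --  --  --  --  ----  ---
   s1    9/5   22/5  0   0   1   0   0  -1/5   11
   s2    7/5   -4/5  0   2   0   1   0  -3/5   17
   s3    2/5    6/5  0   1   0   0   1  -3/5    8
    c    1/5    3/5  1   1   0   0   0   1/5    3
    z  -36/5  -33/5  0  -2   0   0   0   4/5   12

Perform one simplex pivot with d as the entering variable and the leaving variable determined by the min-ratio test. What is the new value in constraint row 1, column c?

0

Ratio test on column d — row 1: entry 0 ≤ 0; row 2: 17/2 = 17/2; row 3: 8/1 = 8; row 4: 3/1 = 3. Minimum is 3 at row 4 (c leaves); pivot element 1.
Divide row 4 by 1; eliminate column d from the other rows.
Row 1 update in column c: 0 − 0·1 = 0.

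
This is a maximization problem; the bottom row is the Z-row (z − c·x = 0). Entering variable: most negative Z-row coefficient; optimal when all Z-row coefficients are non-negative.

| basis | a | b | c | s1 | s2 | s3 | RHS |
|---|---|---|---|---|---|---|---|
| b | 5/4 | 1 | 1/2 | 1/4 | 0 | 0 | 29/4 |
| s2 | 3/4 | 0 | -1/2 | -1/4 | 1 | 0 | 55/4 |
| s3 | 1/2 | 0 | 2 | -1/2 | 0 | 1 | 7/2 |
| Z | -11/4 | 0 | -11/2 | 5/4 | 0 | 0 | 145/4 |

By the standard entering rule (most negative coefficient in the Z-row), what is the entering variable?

Negative Z-row entries: a: -11/4, c: -11/2.
The most negative is -11/2 in column c, so c enters.

c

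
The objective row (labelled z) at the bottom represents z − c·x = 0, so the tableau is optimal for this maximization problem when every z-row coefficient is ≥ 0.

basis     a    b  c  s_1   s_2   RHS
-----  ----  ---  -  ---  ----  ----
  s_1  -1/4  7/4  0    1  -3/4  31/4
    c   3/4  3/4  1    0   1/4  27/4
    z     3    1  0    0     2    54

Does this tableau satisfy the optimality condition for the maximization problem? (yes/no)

Every z-row coefficient is ≥ 0, so the tableau is optimal.

yes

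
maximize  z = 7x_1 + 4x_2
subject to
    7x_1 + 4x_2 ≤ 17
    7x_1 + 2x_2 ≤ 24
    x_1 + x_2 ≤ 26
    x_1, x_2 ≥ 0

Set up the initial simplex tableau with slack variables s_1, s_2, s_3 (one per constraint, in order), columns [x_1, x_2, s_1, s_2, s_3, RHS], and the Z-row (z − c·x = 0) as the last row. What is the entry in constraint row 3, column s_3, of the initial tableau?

Slack s_3 belongs to constraint 3; its column is the unit vector e_3, so the entry in row 3 is 1.

1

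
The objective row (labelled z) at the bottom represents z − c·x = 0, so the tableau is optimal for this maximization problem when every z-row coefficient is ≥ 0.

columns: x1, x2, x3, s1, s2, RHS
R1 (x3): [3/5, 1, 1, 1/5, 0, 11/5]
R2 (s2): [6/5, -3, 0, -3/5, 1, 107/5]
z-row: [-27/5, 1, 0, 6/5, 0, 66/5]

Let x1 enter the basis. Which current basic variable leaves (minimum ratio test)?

Column x1 entries and ratios — x3: (11/5)/(3/5) = 11/3; s2: (107/5)/(6/5) = 107/6.
Smallest ratio is 11/3 in the row of x3, so x3 leaves.

x3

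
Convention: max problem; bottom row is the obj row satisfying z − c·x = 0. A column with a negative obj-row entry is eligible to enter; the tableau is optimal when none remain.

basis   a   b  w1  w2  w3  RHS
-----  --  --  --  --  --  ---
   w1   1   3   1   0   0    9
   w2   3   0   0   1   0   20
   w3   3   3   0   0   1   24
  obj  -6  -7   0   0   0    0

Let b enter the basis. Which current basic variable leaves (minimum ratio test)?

w1

Column b entries and ratios — w1: 9/3 = 3; w2: 0 ≤ 0, skip; w3: 24/3 = 8.
Smallest ratio is 3 in the row of w1, so w1 leaves.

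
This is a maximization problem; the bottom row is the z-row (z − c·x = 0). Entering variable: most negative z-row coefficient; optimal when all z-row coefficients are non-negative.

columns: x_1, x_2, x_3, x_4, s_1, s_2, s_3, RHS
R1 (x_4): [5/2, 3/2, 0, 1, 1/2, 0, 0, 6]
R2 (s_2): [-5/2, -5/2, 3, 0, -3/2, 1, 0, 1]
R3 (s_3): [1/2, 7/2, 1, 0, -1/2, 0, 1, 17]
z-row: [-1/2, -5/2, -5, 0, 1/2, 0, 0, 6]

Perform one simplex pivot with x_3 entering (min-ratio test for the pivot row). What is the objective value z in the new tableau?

Ratio test on column x_3 — row 1: entry 0 ≤ 0; row 2: 1/3 = 1/3; row 3: 17/1 = 17. Minimum is 1/3 at row 2 (s_2 leaves); pivot element 3.
Pivot on row 2; the z-row RHS becomes 6 − (-5)·(1/3) = 23/3.

23/3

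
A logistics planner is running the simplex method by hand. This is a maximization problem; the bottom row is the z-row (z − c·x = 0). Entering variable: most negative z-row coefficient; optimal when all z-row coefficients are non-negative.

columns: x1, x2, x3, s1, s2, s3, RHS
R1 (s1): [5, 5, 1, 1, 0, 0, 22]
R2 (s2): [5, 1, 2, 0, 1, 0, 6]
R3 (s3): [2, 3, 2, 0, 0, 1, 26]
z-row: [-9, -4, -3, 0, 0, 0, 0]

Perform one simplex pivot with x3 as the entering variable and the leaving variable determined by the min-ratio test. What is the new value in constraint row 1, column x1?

Ratio test on column x3 — row 1: 22/1 = 22; row 2: 6/2 = 3; row 3: 26/2 = 13. Minimum is 3 at row 2 (s2 leaves); pivot element 2.
Divide row 2 by 2; eliminate column x3 from the other rows.
Row 1 update in column x1: 5 − 1·(5/2) = 5/2.

5/2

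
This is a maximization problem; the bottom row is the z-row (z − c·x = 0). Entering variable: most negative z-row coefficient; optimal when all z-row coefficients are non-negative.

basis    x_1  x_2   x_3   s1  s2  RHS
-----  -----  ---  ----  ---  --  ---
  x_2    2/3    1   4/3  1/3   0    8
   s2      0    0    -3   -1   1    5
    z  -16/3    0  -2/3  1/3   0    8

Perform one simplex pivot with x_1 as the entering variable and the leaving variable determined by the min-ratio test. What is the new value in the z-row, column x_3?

10

Ratio test on column x_1 — row 1: 8/(2/3) = 12; row 2: entry 0 ≤ 0. Minimum is 12 at row 1 (x_2 leaves); pivot element 2/3.
Divide row 1 by 2/3; eliminate column x_1 from the other rows.
z-row update in column x_3: -2/3 − (-16/3)·2 = 10.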